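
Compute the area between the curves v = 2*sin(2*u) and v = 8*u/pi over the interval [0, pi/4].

1 - pi/4

On [0, pi/4], (2*sin(2*u)) - (8*u/pi) = -8*u/pi + 2*sin(2*u) is ≥ 0 throughout, so the area is a single integral of |-8*u/pi + 2*sin(2*u)|.
∫[0,pi/4] (-8*u/pi + 2*sin(2*u)) du = 1 - pi/4.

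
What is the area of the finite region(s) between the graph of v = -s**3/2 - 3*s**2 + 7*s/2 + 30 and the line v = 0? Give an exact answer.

The curve meets the s-axis where -s**3/2 - 3*s**2 + 7*s/2 + 30 = 0, i.e. -(s - 3)*(s + 4)*(s + 5)/2 = 0, at s = -5, -4, 3.
On [-5, -4] the curve lies below the axis; ∫[-5,-4] (-s**3/2 - 3*s**2 + 7*s/2 + 30) ds = -5/8, giving area 5/8.
On [-4, 3] the curve lies above the axis; ∫[-4,3] (-s**3/2 - 3*s**2 + 7*s/2 + 30) ds = 1029/8, giving area 1029/8.
Total area = 5/8 + 1029/8 = 517/4.

517/4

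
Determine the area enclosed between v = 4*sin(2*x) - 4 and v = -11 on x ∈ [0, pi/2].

4 + 7*pi/2

On [0, pi/2], (4*sin(2*x) - 4) - (-11) = 4*sin(2*x) + 7 is ≥ 0 throughout, so the area is a single integral of |4*sin(2*x) + 7|.
∫[0,pi/2] (4*sin(2*x) + 7) dx = 4 + 7*pi/2.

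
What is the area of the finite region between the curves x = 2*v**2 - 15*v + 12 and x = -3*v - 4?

Both boundary curves give x as a function of v, so integrate with respect to v. Setting them equal: 2*v**2 - 12*v + 16 = 0, i.e. 2*(v - 4)*(v - 2) = 0, so they meet at v = 2, 4.
For v in [2, 4], x = 2*v**2 - 15*v + 12 is on the left; area = ∫[2,4] (-(2*v**2 - 12*v + 16)) dv = 8/3.

8/3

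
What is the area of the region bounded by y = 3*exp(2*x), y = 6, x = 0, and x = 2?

The difference (3*exp(2*x)) - (6) = 3*exp(2*x) - 6 changes sign at x = log(2)/2 inside [0, 2], so split the integral there.
∫[0,log(2)/2] (3*exp(2*x) - 6) dx = 3/2 - log(8); the area of that piece is -3/2 + log(8).
∫[log(2)/2,2] (3*exp(2*x) - 6) dx = -15 + 3*log(2) + 3*exp(4)/2.
Total area = (-3/2 + log(8)) + (-15 + 3*log(2) + 3*exp(4)/2) = -33/2 + 6*log(2) + 3*exp(4)/2.

-33/2 + 6*log(2) + 3*exp(4)/2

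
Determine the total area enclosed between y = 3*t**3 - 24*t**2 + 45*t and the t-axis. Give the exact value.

The curve meets the t-axis where 3*t**3 - 24*t**2 + 45*t = 0, i.e. 3*t*(t - 5)*(t - 3) = 0, at t = 0, 3, 5.
On [0, 3] the curve lies above the axis; ∫[0,3] (3*t**3 - 24*t**2 + 45*t) dt = 189/4, giving area 189/4.
On [3, 5] the curve lies below the axis; ∫[3,5] (3*t**3 - 24*t**2 + 45*t) dt = -16, giving area 16.
Total area = 189/4 + 16 = 253/4.

253/4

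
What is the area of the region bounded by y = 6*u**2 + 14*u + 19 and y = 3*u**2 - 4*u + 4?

32

Set the curves equal: 6*u**2 + 14*u + 19 = 3*u**2 - 4*u + 4, so 3*u**2 + 18*u + 15 = 0, which factors as 3*(u + 1)*(u + 5) = 0. The curves meet at u = -5, -1.
On [-5, -1], y = 3*u**2 - 4*u + 4 is on top; that piece has area ∫[-5,-1] (-(3*u**2 + 18*u + 15)) du = 32.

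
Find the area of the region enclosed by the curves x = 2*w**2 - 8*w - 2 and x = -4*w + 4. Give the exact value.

64/3

Both boundary curves give x as a function of w, so integrate with respect to w. Setting them equal: 2*w**2 - 4*w - 6 = 0, i.e. 2*(w - 3)*(w + 1) = 0, so they meet at w = -1, 3.
For w in [-1, 3], x = 2*w**2 - 8*w - 2 is on the left; area = ∫[-1,3] (-(2*w**2 - 4*w - 6)) dw = 64/3.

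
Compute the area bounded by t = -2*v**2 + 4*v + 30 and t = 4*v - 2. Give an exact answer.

512/3

Both boundary curves give t as a function of v, so integrate with respect to v. Setting them equal: -2*v**2 + 32 = 0, i.e. -2*(v - 4)*(v + 4) = 0, so they meet at v = -4, 4.
For v in [-4, 4], t = -2*v**2 + 4*v + 30 is on the right; area = ∫[-4,4] (-2*v**2 + 32) dv = 512/3.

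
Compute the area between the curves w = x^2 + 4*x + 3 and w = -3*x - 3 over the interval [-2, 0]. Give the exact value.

5

The difference (x^2 + 4*x + 3) - (-3*x - 3) = x^2 + 7*x + 6 changes sign at x = -1 inside [-2, 0], so split the integral there.
∫[-2,-1] (x^2 + 7*x + 6) dx = -13/6; the area of that piece is 13/6.
∫[-1,0] (x^2 + 7*x + 6) dx = 17/6.
Total area = 13/6 + 17/6 = 5.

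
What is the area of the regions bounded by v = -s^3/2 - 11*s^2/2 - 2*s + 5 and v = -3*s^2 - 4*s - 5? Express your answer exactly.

Set the curves equal: -s^3/2 - 11*s^2/2 - 2*s + 5 = -3*s^2 - 4*s - 5, so -s^3/2 - 5*s^2/2 + 2*s + 10 = 0, which factors as -(s - 2)*(s + 2)*(s + 5)/2 = 0. The curves meet at s = -5, -2, 2.
On [-5, -2], v = -3*s^2 - 4*s - 5 is on top; that piece has area ∫[-5,-2] (-(-s^3/2 - 5*s^2/2 + 2*s + 10)) ds = 99/8.
On [-2, 2], v = -s^3/2 - 11*s^2/2 - 2*s + 5 is on top; that piece has area ∫[-2,2] (-s^3/2 - 5*s^2/2 + 2*s + 10) ds = 80/3.
Total enclosed area = 99/8 + 80/3 = 937/24.

937/24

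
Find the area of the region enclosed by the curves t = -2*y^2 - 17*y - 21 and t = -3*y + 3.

1/3

Both boundary curves give t as a function of y, so integrate with respect to y. Setting them equal: -2*y^2 - 14*y - 24 = 0, i.e. -2*(y + 3)*(y + 4) = 0, so they meet at y = -4, -3.
For y in [-4, -3], t = -2*y^2 - 17*y - 21 is on the right; area = ∫[-4,-3] (-2*y^2 - 14*y - 24) dy = 1/3.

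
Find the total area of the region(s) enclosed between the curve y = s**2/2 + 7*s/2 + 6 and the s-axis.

1/12

The curve meets the s-axis where s**2/2 + 7*s/2 + 6 = 0, i.e. (s + 3)*(s + 4)/2 = 0, at s = -4, -3.
On [-4, -3] the curve lies below the axis; ∫[-4,-3] (s**2/2 + 7*s/2 + 6) ds = -1/12, giving area 1/12.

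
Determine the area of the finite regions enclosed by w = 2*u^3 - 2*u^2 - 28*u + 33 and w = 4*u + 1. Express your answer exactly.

Set the curves equal: 2*u^3 - 2*u^2 - 28*u + 33 = 4*u + 1, so 2*u^3 - 2*u^2 - 32*u + 32 = 0, which factors as 2*(u - 4)*(u - 1)*(u + 4) = 0. The curves meet at u = -4, 1, 4.
On [-4, 1], w = 2*u^3 - 2*u^2 - 28*u + 33 is on top; that piece has area ∫[-4,1] (2*u^3 - 2*u^2 - 32*u + 32) du = 1375/6.
On [1, 4], w = 4*u + 1 is on top; that piece has area ∫[1,4] (-(2*u^3 - 2*u^2 - 32*u + 32)) du = 117/2.
Total enclosed area = 1375/6 + 117/2 = 863/3.

863/3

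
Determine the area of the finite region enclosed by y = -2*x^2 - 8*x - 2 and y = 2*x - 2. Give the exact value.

125/3

Set the curves equal: -2*x^2 - 8*x - 2 = 2*x - 2, so -2*x^2 - 10*x = 0, which factors as -2*x*(x + 5) = 0. The curves meet at x = -5, 0.
On [-5, 0], y = -2*x^2 - 8*x - 2 is on top; that piece has area ∫[-5,0] (-2*x^2 - 10*x) dx = 125/3.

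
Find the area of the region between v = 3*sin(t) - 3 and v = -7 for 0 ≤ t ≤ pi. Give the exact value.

6 + 4*pi

On [0, pi], (3*sin(t) - 3) - (-7) = 3*sin(t) + 4 is ≥ 0 throughout, so the area is a single integral of |3*sin(t) + 4|.
∫[0,pi] (3*sin(t) + 4) dt = 6 + 4*pi.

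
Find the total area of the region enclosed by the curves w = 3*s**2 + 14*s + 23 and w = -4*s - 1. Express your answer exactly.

4

Set the curves equal: 3*s**2 + 14*s + 23 = -4*s - 1, so 3*s**2 + 18*s + 24 = 0, which factors as 3*(s + 2)*(s + 4) = 0. The curves meet at s = -4, -2.
On [-4, -2], w = -4*s - 1 is on top; that piece has area ∫[-4,-2] (-(3*s**2 + 18*s + 24)) ds = 4.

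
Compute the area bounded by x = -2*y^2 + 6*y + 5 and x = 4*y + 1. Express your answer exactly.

Both boundary curves give x as a function of y, so integrate with respect to y. Setting them equal: -2*y^2 + 2*y + 4 = 0, i.e. -2*(y - 2)*(y + 1) = 0, so they meet at y = -1, 2.
For y in [-1, 2], x = -2*y^2 + 6*y + 5 is on the right; area = ∫[-1,2] (-2*y^2 + 2*y + 4) dy = 9.

9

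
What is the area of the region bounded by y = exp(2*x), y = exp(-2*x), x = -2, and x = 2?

-2 + exp(-4) + exp(4)

The difference (exp(2*x)) - (exp(-2*x)) = exp(2*x) - exp(-2*x) changes sign at x = 0 inside [-2, 2], so split the integral there.
∫[-2,0] (exp(2*x) - exp(-2*x)) dx = -exp(4)/2 - exp(-4)/2 + 1; the area of that piece is -1 + exp(-4)/2 + exp(4)/2.
∫[0,2] (exp(2*x) - exp(-2*x)) dx = -1 + exp(-4)/2 + exp(4)/2.
Total area = (-1 + exp(-4)/2 + exp(4)/2) + (-1 + exp(-4)/2 + exp(4)/2) = -2 + exp(-4) + exp(4).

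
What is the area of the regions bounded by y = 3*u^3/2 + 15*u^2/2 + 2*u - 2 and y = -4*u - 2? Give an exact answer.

Set the curves equal: 3*u^3/2 + 15*u^2/2 + 2*u - 2 = -4*u - 2, so 3*u^3/2 + 15*u^2/2 + 6*u = 0, which factors as 3*u*(u + 1)*(u + 4)/2 = 0. The curves meet at u = -4, -1, 0.
On [-4, -1], y = 3*u^3/2 + 15*u^2/2 + 2*u - 2 is on top; that piece has area ∫[-4,-1] (3*u^3/2 + 15*u^2/2 + 6*u) du = 135/8.
On [-1, 0], y = -4*u - 2 is on top; that piece has area ∫[-1,0] (-(3*u^3/2 + 15*u^2/2 + 6*u)) du = 7/8.
Total enclosed area = 135/8 + 7/8 = 71/4.

71/4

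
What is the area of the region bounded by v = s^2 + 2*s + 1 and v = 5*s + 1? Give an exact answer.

Set the curves equal: s^2 + 2*s + 1 = 5*s + 1, so s^2 - 3*s = 0, which factors as s*(s - 3) = 0. The curves meet at s = 0, 3.
On [0, 3], v = 5*s + 1 is on top; that piece has area ∫[0,3] (-(s^2 - 3*s)) ds = 9/2.

9/2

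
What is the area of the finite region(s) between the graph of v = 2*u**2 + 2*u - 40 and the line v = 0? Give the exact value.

The curve meets the u-axis where 2*u**2 + 2*u - 40 = 0, i.e. 2*(u - 4)*(u + 5) = 0, at u = -5, 4.
On [-5, 4] the curve lies below the axis; ∫[-5,4] (2*u**2 + 2*u - 40) du = -243, giving area 243.

243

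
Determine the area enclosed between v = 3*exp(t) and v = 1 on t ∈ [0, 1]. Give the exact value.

-4 + 3*exp(1)

On [0, 1], (3*exp(t)) - (1) = 3*exp(t) - 1 is ≥ 0 throughout, so the area is a single integral of |3*exp(t) - 1|.
∫[0,1] (3*exp(t) - 1) dt = -4 + 3*exp(1).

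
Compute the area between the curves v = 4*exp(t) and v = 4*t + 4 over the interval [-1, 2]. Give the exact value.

On [-1, 2], (4*exp(t)) - (4*t + 4) = -4*t + 4*exp(t) - 4 is ≥ 0 throughout, so the area is a single integral of |-4*t + 4*exp(t) - 4|.
∫[-1,2] (-4*t + 4*exp(t) - 4) dt = -18 - 4*exp(-1) + 4*exp(2).

-18 - 4*exp(-1) + 4*exp(2)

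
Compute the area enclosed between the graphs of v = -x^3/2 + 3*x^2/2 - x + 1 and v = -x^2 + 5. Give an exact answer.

253/24

Set the curves equal: -x^3/2 + 3*x^2/2 - x + 1 = -x^2 + 5, so -x^3/2 + 5*x^2/2 - x - 4 = 0, which factors as -(x - 4)*(x - 2)*(x + 1)/2 = 0. The curves meet at x = -1, 2, 4.
On [-1, 2], v = -x^2 + 5 is on top; that piece has area ∫[-1,2] (-(-x^3/2 + 5*x^2/2 - x - 4)) dx = 63/8.
On [2, 4], v = -x^3/2 + 3*x^2/2 - x + 1 is on top; that piece has area ∫[2,4] (-x^3/2 + 5*x^2/2 - x - 4) dx = 8/3.
Total enclosed area = 63/8 + 8/3 = 253/24.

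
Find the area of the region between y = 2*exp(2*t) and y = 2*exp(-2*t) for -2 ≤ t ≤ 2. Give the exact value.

-4 + 2*exp(-4) + 2*exp(4)

The difference (2*exp(2*t)) - (2*exp(-2*t)) = 2*exp(2*t) - 2*exp(-2*t) changes sign at t = 0 inside [-2, 2], so split the integral there.
∫[-2,0] (2*exp(2*t) - 2*exp(-2*t)) dt = -exp(4) - exp(-4) + 2; the area of that piece is -2 + exp(-4) + exp(4).
∫[0,2] (2*exp(2*t) - 2*exp(-2*t)) dt = -2 + exp(-4) + exp(4).
Total area = (-2 + exp(-4) + exp(4)) + (-2 + exp(-4) + exp(4)) = -4 + 2*exp(-4) + 2*exp(4).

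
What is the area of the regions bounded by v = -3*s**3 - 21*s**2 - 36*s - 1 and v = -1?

71/2

Set the curves equal: -3*s**3 - 21*s**2 - 36*s - 1 = -1, so -3*s**3 - 21*s**2 - 36*s = 0, which factors as -3*s*(s + 3)*(s + 4) = 0. The curves meet at s = -4, -3, 0.
On [-4, -3], v = -1 is on top; that piece has area ∫[-4,-3] (-(-3*s**3 - 21*s**2 - 36*s)) ds = 7/4.
On [-3, 0], v = -3*s**3 - 21*s**2 - 36*s - 1 is on top; that piece has area ∫[-3,0] (-3*s**3 - 21*s**2 - 36*s) ds = 135/4.
Total enclosed area = 7/4 + 135/4 = 71/2.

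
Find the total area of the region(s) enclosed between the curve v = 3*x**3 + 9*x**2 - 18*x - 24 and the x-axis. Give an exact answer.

The curve meets the x-axis where 3*x**3 + 9*x**2 - 18*x - 24 = 0, i.e. 3*(x - 2)*(x + 1)*(x + 4) = 0, at x = -4, -1, 2.
On [-4, -1] the curve lies above the axis; ∫[-4,-1] (3*x**3 + 9*x**2 - 18*x - 24) dx = 243/4, giving area 243/4.
On [-1, 2] the curve lies below the axis; ∫[-1,2] (3*x**3 + 9*x**2 - 18*x - 24) dx = -243/4, giving area 243/4.
Total area = 243/4 + 243/4 = 243/2.

243/2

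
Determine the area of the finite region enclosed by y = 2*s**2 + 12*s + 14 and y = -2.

Set the curves equal: 2*s**2 + 12*s + 14 = -2, so 2*s**2 + 12*s + 16 = 0, which factors as 2*(s + 2)*(s + 4) = 0. The curves meet at s = -4, -2.
On [-4, -2], y = -2 is on top; that piece has area ∫[-4,-2] (-(2*s**2 + 12*s + 16)) ds = 8/3.

8/3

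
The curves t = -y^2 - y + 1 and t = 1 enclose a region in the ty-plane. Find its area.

1/6

Both boundary curves give t as a function of y, so integrate with respect to y. Setting them equal: -y^2 - y = 0, i.e. -y*(y + 1) = 0, so they meet at y = -1, 0.
For y in [-1, 0], t = -y^2 - y + 1 is on the right; area = ∫[-1,0] (-y^2 - y) dy = 1/6.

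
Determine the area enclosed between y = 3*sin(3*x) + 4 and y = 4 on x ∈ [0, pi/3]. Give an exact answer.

2

On [0, pi/3], (3*sin(3*x) + 4) - (4) = 3*sin(3*x) is ≥ 0 throughout, so the area is a single integral of |3*sin(3*x)|.
∫[0,pi/3] (3*sin(3*x)) dx = 2.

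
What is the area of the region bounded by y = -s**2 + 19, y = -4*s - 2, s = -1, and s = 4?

340/3

On [-1, 4], (-s**2 + 19) - (-4*s - 2) = -s**2 + 4*s + 21 is ≥ 0 throughout, so the area is a single integral of |-s**2 + 4*s + 21|.
∫[-1,4] (-s**2 + 4*s + 21) ds = 340/3.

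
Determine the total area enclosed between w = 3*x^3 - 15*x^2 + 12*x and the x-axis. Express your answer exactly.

The curve meets the x-axis where 3*x^3 - 15*x^2 + 12*x = 0, i.e. 3*x*(x - 4)*(x - 1) = 0, at x = 0, 1, 4.
On [0, 1] the curve lies above the axis; ∫[0,1] (3*x^3 - 15*x^2 + 12*x) dx = 7/4, giving area 7/4.
On [1, 4] the curve lies below the axis; ∫[1,4] (3*x^3 - 15*x^2 + 12*x) dx = -135/4, giving area 135/4.
Total area = 7/4 + 135/4 = 71/2.

71/2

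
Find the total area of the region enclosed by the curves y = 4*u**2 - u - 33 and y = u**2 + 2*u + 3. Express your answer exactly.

343/2

Set the curves equal: 4*u**2 - u - 33 = u**2 + 2*u + 3, so 3*u**2 - 3*u - 36 = 0, which factors as 3*(u - 4)*(u + 3) = 0. The curves meet at u = -3, 4.
On [-3, 4], y = u**2 + 2*u + 3 is on top; that piece has area ∫[-3,4] (-(3*u**2 - 3*u - 36)) du = 343/2.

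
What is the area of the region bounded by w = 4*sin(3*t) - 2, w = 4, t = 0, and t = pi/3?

On [0, pi/3], (4*sin(3*t) - 2) - (4) = 4*sin(3*t) - 6 is ≤ 0 throughout, so the area is a single integral of |4*sin(3*t) - 6|.
∫[0,pi/3] (4*sin(3*t) - 6) dt = 8/3 - 2*pi; the area of that piece is -8/3 + 2*pi.

-8/3 + 2*pi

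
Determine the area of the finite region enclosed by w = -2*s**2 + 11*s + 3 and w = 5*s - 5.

125/3

Set the curves equal: -2*s**2 + 11*s + 3 = 5*s - 5, so -2*s**2 + 6*s + 8 = 0, which factors as -2*(s - 4)*(s + 1) = 0. The curves meet at s = -1, 4.
On [-1, 4], w = -2*s**2 + 11*s + 3 is on top; that piece has area ∫[-1,4] (-2*s**2 + 6*s + 8) ds = 125/3.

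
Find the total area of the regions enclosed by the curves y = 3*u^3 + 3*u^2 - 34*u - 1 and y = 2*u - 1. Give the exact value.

Set the curves equal: 3*u^3 + 3*u^2 - 34*u - 1 = 2*u - 1, so 3*u^3 + 3*u^2 - 36*u = 0, which factors as 3*u*(u - 3)*(u + 4) = 0. The curves meet at u = -4, 0, 3.
On [-4, 0], y = 3*u^3 + 3*u^2 - 34*u - 1 is on top; that piece has area ∫[-4,0] (3*u^3 + 3*u^2 - 36*u) du = 160.
On [0, 3], y = 2*u - 1 is on top; that piece has area ∫[0,3] (-(3*u^3 + 3*u^2 - 36*u)) du = 297/4.
Total enclosed area = 160 + 297/4 = 937/4.

937/4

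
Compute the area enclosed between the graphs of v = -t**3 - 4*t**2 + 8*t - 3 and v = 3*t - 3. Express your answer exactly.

443/6

Set the curves equal: -t**3 - 4*t**2 + 8*t - 3 = 3*t - 3, so -t**3 - 4*t**2 + 5*t = 0, which factors as -t*(t - 1)*(t + 5) = 0. The curves meet at t = -5, 0, 1.
On [-5, 0], v = 3*t - 3 is on top; that piece has area ∫[-5,0] (-(-t**3 - 4*t**2 + 5*t)) dt = 875/12.
On [0, 1], v = -t**3 - 4*t**2 + 8*t - 3 is on top; that piece has area ∫[0,1] (-t**3 - 4*t**2 + 5*t) dt = 11/12.
Total enclosed area = 875/12 + 11/12 = 443/6.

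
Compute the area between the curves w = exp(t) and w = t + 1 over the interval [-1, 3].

On [-1, 3], (exp(t)) - (t + 1) = -t + exp(t) - 1 is ≥ 0 throughout, so the area is a single integral of |-t + exp(t) - 1|.
∫[-1,3] (-t + exp(t) - 1) dt = -8 - exp(-1) + exp(3).

-8 - exp(-1) + exp(3)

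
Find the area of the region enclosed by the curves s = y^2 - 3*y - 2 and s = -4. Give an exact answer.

Both boundary curves give s as a function of y, so integrate with respect to y. Setting them equal: y^2 - 3*y + 2 = 0, i.e. (y - 2)*(y - 1) = 0, so they meet at y = 1, 2.
For y in [1, 2], s = y^2 - 3*y - 2 is on the left; area = ∫[1,2] (-(y^2 - 3*y + 2)) dy = 1/6.

1/6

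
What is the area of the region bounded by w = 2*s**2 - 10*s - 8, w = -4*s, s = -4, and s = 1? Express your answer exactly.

The difference (2*s**2 - 10*s - 8) - (-4*s) = 2*s**2 - 6*s - 8 changes sign at s = -1 inside [-4, 1], so split the integral there.
∫[-4,-1] (2*s**2 - 6*s - 8) ds = 63.
∫[-1,1] (2*s**2 - 6*s - 8) ds = -44/3; the area of that piece is 44/3.
Total area = 63 + 44/3 = 233/3.

233/3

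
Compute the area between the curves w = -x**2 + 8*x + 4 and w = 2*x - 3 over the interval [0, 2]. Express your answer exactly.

70/3

On [0, 2], (-x**2 + 8*x + 4) - (2*x - 3) = -x**2 + 6*x + 7 is ≥ 0 throughout, so the area is a single integral of |-x**2 + 6*x + 7|.
∫[0,2] (-x**2 + 6*x + 7) dx = 70/3.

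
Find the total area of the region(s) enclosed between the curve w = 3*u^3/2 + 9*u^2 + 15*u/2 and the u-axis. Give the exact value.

The curve meets the u-axis where 3*u^3/2 + 9*u^2 + 15*u/2 = 0, i.e. 3*u*(u + 1)*(u + 5)/2 = 0, at u = -5, -1, 0.
On [-5, -1] the curve lies above the axis; ∫[-5,-1] (3*u^3/2 + 9*u^2 + 15*u/2) du = 48, giving area 48.
On [-1, 0] the curve lies below the axis; ∫[-1,0] (3*u^3/2 + 9*u^2 + 15*u/2) du = -9/8, giving area 9/8.
Total area = 48 + 9/8 = 393/8.

393/8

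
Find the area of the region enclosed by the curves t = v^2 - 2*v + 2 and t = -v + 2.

1/6

Both boundary curves give t as a function of v, so integrate with respect to v. Setting them equal: v^2 - v = 0, i.e. v*(v - 1) = 0, so they meet at v = 0, 1.
For v in [0, 1], t = v^2 - 2*v + 2 is on the left; area = ∫[0,1] (-(v^2 - v)) dv = 1/6.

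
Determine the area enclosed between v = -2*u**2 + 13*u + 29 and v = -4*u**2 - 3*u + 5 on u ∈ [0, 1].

98/3

On [0, 1], (-2*u**2 + 13*u + 29) - (-4*u**2 - 3*u + 5) = 2*u**2 + 16*u + 24 is ≥ 0 throughout, so the area is a single integral of |2*u**2 + 16*u + 24|.
∫[0,1] (2*u**2 + 16*u + 24) du = 98/3.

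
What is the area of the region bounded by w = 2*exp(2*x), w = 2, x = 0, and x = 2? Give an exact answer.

-5 + exp(4)

On [0, 2], (2*exp(2*x)) - (2) = 2*exp(2*x) - 2 is ≥ 0 throughout, so the area is a single integral of |2*exp(2*x) - 2|.
∫[0,2] (2*exp(2*x) - 2) dx = -5 + exp(4).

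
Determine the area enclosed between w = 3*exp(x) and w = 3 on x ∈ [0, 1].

On [0, 1], (3*exp(x)) - (3) = 3*exp(x) - 3 is ≥ 0 throughout, so the area is a single integral of |3*exp(x) - 3|.
∫[0,1] (3*exp(x) - 3) dx = -6 + 3*exp(1).

-6 + 3*exp(1)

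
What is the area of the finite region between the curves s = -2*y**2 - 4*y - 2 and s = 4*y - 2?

Both boundary curves give s as a function of y, so integrate with respect to y. Setting them equal: -2*y**2 - 8*y = 0, i.e. -2*y*(y + 4) = 0, so they meet at y = -4, 0.
For y in [-4, 0], s = -2*y**2 - 4*y - 2 is on the right; area = ∫[-4,0] (-2*y**2 - 8*y) dy = 64/3.

64/3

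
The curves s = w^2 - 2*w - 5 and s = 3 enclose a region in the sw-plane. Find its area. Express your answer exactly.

36

Both boundary curves give s as a function of w, so integrate with respect to w. Setting them equal: w^2 - 2*w - 8 = 0, i.e. (w - 4)*(w + 2) = 0, so they meet at w = -2, 4.
For w in [-2, 4], s = w^2 - 2*w - 5 is on the left; area = ∫[-2,4] (-(w^2 - 2*w - 8)) dw = 36.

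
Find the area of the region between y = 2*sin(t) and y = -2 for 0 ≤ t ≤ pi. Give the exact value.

On [0, pi], (2*sin(t)) - (-2) = 2*sin(t) + 2 is ≥ 0 throughout, so the area is a single integral of |2*sin(t) + 2|.
∫[0,pi] (2*sin(t) + 2) dt = 4 + 2*pi.

4 + 2*pi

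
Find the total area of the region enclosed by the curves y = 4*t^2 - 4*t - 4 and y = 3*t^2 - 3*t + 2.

125/6

Set the curves equal: 4*t^2 - 4*t - 4 = 3*t^2 - 3*t + 2, so t^2 - t - 6 = 0, which factors as (t - 3)*(t + 2) = 0. The curves meet at t = -2, 3.
On [-2, 3], y = 3*t^2 - 3*t + 2 is on top; that piece has area ∫[-2,3] (-(t^2 - t - 6)) dt = 125/6.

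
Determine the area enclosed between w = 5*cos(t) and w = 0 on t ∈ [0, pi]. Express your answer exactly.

The difference (5*cos(t)) - (0) = 5*cos(t) changes sign at t = pi/2 inside [0, pi], so split the integral there.
∫[0,pi/2] (5*cos(t)) dt = 5.
∫[pi/2,pi] (5*cos(t)) dt = -5; the area of that piece is 5.
Total area = 5 + 5 = 10.

10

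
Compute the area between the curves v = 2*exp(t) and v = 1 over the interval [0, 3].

-5 + 2*exp(3)

On [0, 3], (2*exp(t)) - (1) = 2*exp(t) - 1 is ≥ 0 throughout, so the area is a single integral of |2*exp(t) - 1|.
∫[0,3] (2*exp(t) - 1) dt = -5 + 2*exp(3).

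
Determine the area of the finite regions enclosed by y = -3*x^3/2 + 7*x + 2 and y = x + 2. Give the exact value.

12

Set the curves equal: -3*x^3/2 + 7*x + 2 = x + 2, so -3*x^3/2 + 6*x = 0, which factors as -3*x*(x - 2)*(x + 2)/2 = 0. The curves meet at x = -2, 0, 2.
On [-2, 0], y = x + 2 is on top; that piece has area ∫[-2,0] (-(-3*x^3/2 + 6*x)) dx = 6.
On [0, 2], y = -3*x^3/2 + 7*x + 2 is on top; that piece has area ∫[0,2] (-3*x^3/2 + 6*x) dx = 6.
Total enclosed area = 6 + 6 = 12.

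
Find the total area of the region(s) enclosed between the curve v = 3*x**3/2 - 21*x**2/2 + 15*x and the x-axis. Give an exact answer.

253/8

The curve meets the x-axis where 3*x**3/2 - 21*x**2/2 + 15*x = 0, i.e. 3*x*(x - 5)*(x - 2)/2 = 0, at x = 0, 2, 5.
On [0, 2] the curve lies above the axis; ∫[0,2] (3*x**3/2 - 21*x**2/2 + 15*x) dx = 8, giving area 8.
On [2, 5] the curve lies below the axis; ∫[2,5] (3*x**3/2 - 21*x**2/2 + 15*x) dx = -189/8, giving area 189/8.
Total area = 8 + 189/8 = 253/8.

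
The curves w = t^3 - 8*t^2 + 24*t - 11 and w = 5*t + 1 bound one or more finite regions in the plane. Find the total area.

37/12

Set the curves equal: t^3 - 8*t^2 + 24*t - 11 = 5*t + 1, so t^3 - 8*t^2 + 19*t - 12 = 0, which factors as (t - 4)*(t - 3)*(t - 1) = 0. The curves meet at t = 1, 3, 4.
On [1, 3], w = t^3 - 8*t^2 + 24*t - 11 is on top; that piece has area ∫[1,3] (t^3 - 8*t^2 + 19*t - 12) dt = 8/3.
On [3, 4], w = 5*t + 1 is on top; that piece has area ∫[3,4] (-(t^3 - 8*t^2 + 19*t - 12)) dt = 5/12.
Total enclosed area = 8/3 + 5/12 = 37/12.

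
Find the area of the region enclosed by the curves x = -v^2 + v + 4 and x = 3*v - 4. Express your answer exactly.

36

Both boundary curves give x as a function of v, so integrate with respect to v. Setting them equal: -v^2 - 2*v + 8 = 0, i.e. -(v - 2)*(v + 4) = 0, so they meet at v = -4, 2.
For v in [-4, 2], x = -v^2 + v + 4 is on the right; area = ∫[-4,2] (-v^2 - 2*v + 8) dv = 36.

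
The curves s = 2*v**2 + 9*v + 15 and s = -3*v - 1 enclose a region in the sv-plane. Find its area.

Both boundary curves give s as a function of v, so integrate with respect to v. Setting them equal: 2*v**2 + 12*v + 16 = 0, i.e. 2*(v + 2)*(v + 4) = 0, so they meet at v = -4, -2.
For v in [-4, -2], s = 2*v**2 + 9*v + 15 is on the left; area = ∫[-4,-2] (-(2*v**2 + 12*v + 16)) dv = 8/3.

8/3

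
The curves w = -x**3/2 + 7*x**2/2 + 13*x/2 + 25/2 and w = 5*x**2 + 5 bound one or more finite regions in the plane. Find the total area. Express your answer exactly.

64

Set the curves equal: -x**3/2 + 7*x**2/2 + 13*x/2 + 25/2 = 5*x**2 + 5, so -x**3/2 - 3*x**2/2 + 13*x/2 + 15/2 = 0, which factors as -(x - 3)*(x + 1)*(x + 5)/2 = 0. The curves meet at x = -5, -1, 3.
On [-5, -1], w = 5*x**2 + 5 is on top; that piece has area ∫[-5,-1] (-(-x**3/2 - 3*x**2/2 + 13*x/2 + 15/2)) dx = 32.
On [-1, 3], w = -x**3/2 + 7*x**2/2 + 13*x/2 + 25/2 is on top; that piece has area ∫[-1,3] (-x**3/2 - 3*x**2/2 + 13*x/2 + 15/2) dx = 32.
Total enclosed area = 32 + 32 = 64.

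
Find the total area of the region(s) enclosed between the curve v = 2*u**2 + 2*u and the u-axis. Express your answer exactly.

1/3

The curve meets the u-axis where 2*u**2 + 2*u = 0, i.e. 2*u*(u + 1) = 0, at u = -1, 0.
On [-1, 0] the curve lies below the axis; ∫[-1,0] (2*u**2 + 2*u) du = -1/3, giving area 1/3.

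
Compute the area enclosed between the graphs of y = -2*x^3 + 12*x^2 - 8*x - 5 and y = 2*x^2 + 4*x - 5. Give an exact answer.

37/6

Set the curves equal: -2*x^3 + 12*x^2 - 8*x - 5 = 2*x^2 + 4*x - 5, so -2*x^3 + 10*x^2 - 12*x = 0, which factors as -2*x*(x - 3)*(x - 2) = 0. The curves meet at x = 0, 2, 3.
On [0, 2], y = 2*x^2 + 4*x - 5 is on top; that piece has area ∫[0,2] (-(-2*x^3 + 10*x^2 - 12*x)) dx = 16/3.
On [2, 3], y = -2*x^3 + 12*x^2 - 8*x - 5 is on top; that piece has area ∫[2,3] (-2*x^3 + 10*x^2 - 12*x) dx = 5/6.
Total enclosed area = 16/3 + 5/6 = 37/6.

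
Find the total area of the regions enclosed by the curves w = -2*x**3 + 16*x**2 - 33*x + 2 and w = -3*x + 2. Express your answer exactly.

253/6

Set the curves equal: -2*x**3 + 16*x**2 - 33*x + 2 = -3*x + 2, so -2*x**3 + 16*x**2 - 30*x = 0, which factors as -2*x*(x - 5)*(x - 3) = 0. The curves meet at x = 0, 3, 5.
On [0, 3], w = -3*x + 2 is on top; that piece has area ∫[0,3] (-(-2*x**3 + 16*x**2 - 30*x)) dx = 63/2.
On [3, 5], w = -2*x**3 + 16*x**2 - 33*x + 2 is on top; that piece has area ∫[3,5] (-2*x**3 + 16*x**2 - 30*x) dx = 32/3.
Total enclosed area = 63/2 + 32/3 = 253/6.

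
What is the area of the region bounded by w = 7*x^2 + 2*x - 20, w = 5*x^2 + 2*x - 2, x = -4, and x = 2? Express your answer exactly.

The difference (7*x^2 + 2*x - 20) - (5*x^2 + 2*x - 2) = 2*x^2 - 18 changes sign at x = -3 inside [-4, 2], so split the integral there.
∫[-4,-3] (2*x^2 - 18) dx = 20/3.
∫[-3,2] (2*x^2 - 18) dx = -200/3; the area of that piece is 200/3.
Total area = 20/3 + 200/3 = 220/3.

220/3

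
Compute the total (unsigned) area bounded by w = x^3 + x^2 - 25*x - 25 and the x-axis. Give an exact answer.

The curve meets the x-axis where x^3 + x^2 - 25*x - 25 = 0, i.e. (x - 5)*(x + 1)*(x + 5) = 0, at x = -5, -1, 5.
On [-5, -1] the curve lies above the axis; ∫[-5,-1] (x^3 + x^2 - 25*x - 25) dx = 256/3, giving area 256/3.
On [-1, 5] the curve lies below the axis; ∫[-1,5] (x^3 + x^2 - 25*x - 25) dx = -252, giving area 252.
Total area = 256/3 + 252 = 1012/3.

1012/3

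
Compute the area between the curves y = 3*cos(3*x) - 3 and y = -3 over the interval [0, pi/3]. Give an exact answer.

The difference (3*cos(3*x) - 3) - (-3) = 3*cos(3*x) changes sign at x = pi/6 inside [0, pi/3], so split the integral there.
∫[0,pi/6] (3*cos(3*x)) dx = 1.
∫[pi/6,pi/3] (3*cos(3*x)) dx = -1; the area of that piece is 1.
Total area = 1 + 1 = 2.

2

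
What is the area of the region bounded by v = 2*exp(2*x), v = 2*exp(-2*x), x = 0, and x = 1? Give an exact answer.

-2 + exp(-2) + exp(2)

On [0, 1], (2*exp(2*x)) - (2*exp(-2*x)) = 2*exp(2*x) - 2*exp(-2*x) is ≥ 0 throughout, so the area is a single integral of |2*exp(2*x) - 2*exp(-2*x)|.
∫[0,1] (2*exp(2*x) - 2*exp(-2*x)) dx = -2 + exp(-2) + exp(2).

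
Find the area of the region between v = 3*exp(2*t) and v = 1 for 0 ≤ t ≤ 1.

On [0, 1], (3*exp(2*t)) - (1) = 3*exp(2*t) - 1 is ≥ 0 throughout, so the area is a single integral of |3*exp(2*t) - 1|.
∫[0,1] (3*exp(2*t) - 1) dt = -5/2 + 3*exp(2)/2.

-5/2 + 3*exp(2)/2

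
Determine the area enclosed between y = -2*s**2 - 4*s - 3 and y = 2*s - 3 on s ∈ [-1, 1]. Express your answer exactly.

6

The difference (-2*s**2 - 4*s - 3) - (2*s - 3) = -2*s**2 - 6*s changes sign at s = 0 inside [-1, 1], so split the integral there.
∫[-1,0] (-2*s**2 - 6*s) ds = 7/3.
∫[0,1] (-2*s**2 - 6*s) ds = -11/3; the area of that piece is 11/3.
Total area = 7/3 + 11/3 = 6.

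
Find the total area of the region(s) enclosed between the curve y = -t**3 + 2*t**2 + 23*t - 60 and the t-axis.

The curve meets the t-axis where -t**3 + 2*t**2 + 23*t - 60 = 0, i.e. -(t - 4)*(t - 3)*(t + 5) = 0, at t = -5, 3, 4.
On [-5, 3] the curve lies below the axis; ∫[-5,3] (-t**3 + 2*t**2 + 23*t - 60) dt = -1280/3, giving area 1280/3.
On [3, 4] the curve lies above the axis; ∫[3,4] (-t**3 + 2*t**2 + 23*t - 60) dt = 17/12, giving area 17/12.
Total area = 1280/3 + 17/12 = 5137/12.

5137/12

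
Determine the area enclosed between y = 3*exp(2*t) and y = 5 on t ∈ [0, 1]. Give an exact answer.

The difference (3*exp(2*t)) - (5) = 3*exp(2*t) - 5 changes sign at t = -log(3)/2 + log(5)/2 inside [0, 1], so split the integral there.
∫[0,-log(3)/2 + log(5)/2] (3*exp(2*t) - 5) dt = log(9*sqrt(15)/125) + 1; the area of that piece is -1 + log(25*sqrt(15)/27).
∫[-log(3)/2 + log(5)/2,1] (3*exp(2*t) - 5) dt = -15/2 - 5*log(3)/2 + 5*log(5)/2 + 3*exp(2)/2.
Total area = (-1 + log(25*sqrt(15)/27)) + (-15/2 - 5*log(3)/2 + 5*log(5)/2 + 3*exp(2)/2) = -17/2 - 11*log(3)/2 + log(15)/2 + 9*log(5)/2 + 3*exp(2)/2.

-17/2 - 11*log(3)/2 + log(15)/2 + 9*log(5)/2 + 3*exp(2)/2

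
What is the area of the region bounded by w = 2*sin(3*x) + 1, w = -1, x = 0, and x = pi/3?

4/3 + 2*pi/3

On [0, pi/3], (2*sin(3*x) + 1) - (-1) = 2*sin(3*x) + 2 is ≥ 0 throughout, so the area is a single integral of |2*sin(3*x) + 2|.
∫[0,pi/3] (2*sin(3*x) + 2) dx = 4/3 + 2*pi/3.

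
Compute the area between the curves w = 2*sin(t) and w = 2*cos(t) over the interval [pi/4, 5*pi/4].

On [pi/4, 5*pi/4], (2*sin(t)) - (2*cos(t)) = 2*sin(t) - 2*cos(t) is ≥ 0 throughout, so the area is a single integral of |2*sin(t) - 2*cos(t)|.
∫[pi/4,5*pi/4] (2*sin(t) - 2*cos(t)) dt = 4*sqrt(2).

4*sqrt(2)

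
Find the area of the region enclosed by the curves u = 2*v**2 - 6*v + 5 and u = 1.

Both boundary curves give u as a function of v, so integrate with respect to v. Setting them equal: 2*v**2 - 6*v + 4 = 0, i.e. 2*(v - 2)*(v - 1) = 0, so they meet at v = 1, 2.
For v in [1, 2], u = 2*v**2 - 6*v + 5 is on the left; area = ∫[1,2] (-(2*v**2 - 6*v + 4)) dv = 1/3.

1/3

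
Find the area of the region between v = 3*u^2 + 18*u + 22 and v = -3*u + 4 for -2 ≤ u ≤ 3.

The difference (3*u^2 + 18*u + 22) - (-3*u + 4) = 3*u^2 + 21*u + 18 changes sign at u = -1 inside [-2, 3], so split the integral there.
∫[-2,-1] (3*u^2 + 21*u + 18) du = -13/2; the area of that piece is 13/2.
∫[-1,3] (3*u^2 + 21*u + 18) du = 184.
Total area = 13/2 + 184 = 381/2.

381/2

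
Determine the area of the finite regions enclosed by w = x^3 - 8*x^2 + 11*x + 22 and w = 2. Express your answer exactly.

Set the curves equal: x^3 - 8*x^2 + 11*x + 22 = 2, so x^3 - 8*x^2 + 11*x + 20 = 0, which factors as (x - 5)*(x - 4)*(x + 1) = 0. The curves meet at x = -1, 4, 5.
On [-1, 4], w = x^3 - 8*x^2 + 11*x + 22 is on top; that piece has area ∫[-1,4] (x^3 - 8*x^2 + 11*x + 20) dx = 875/12.
On [4, 5], w = 2 is on top; that piece has area ∫[4,5] (-(x^3 - 8*x^2 + 11*x + 20)) dx = 11/12.
Total enclosed area = 875/12 + 11/12 = 443/6.

443/6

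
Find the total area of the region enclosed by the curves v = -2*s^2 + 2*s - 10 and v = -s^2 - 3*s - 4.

1/6

Set the curves equal: -2*s^2 + 2*s - 10 = -s^2 - 3*s - 4, so -s^2 + 5*s - 6 = 0, which factors as -(s - 3)*(s - 2) = 0. The curves meet at s = 2, 3.
On [2, 3], v = -2*s^2 + 2*s - 10 is on top; that piece has area ∫[2,3] (-s^2 + 5*s - 6) ds = 1/6.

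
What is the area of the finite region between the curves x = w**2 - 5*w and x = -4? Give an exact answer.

9/2

Both boundary curves give x as a function of w, so integrate with respect to w. Setting them equal: w**2 - 5*w + 4 = 0, i.e. (w - 4)*(w - 1) = 0, so they meet at w = 1, 4.
For w in [1, 4], x = w**2 - 5*w is on the left; area = ∫[1,4] (-(w**2 - 5*w + 4)) dw = 9/2.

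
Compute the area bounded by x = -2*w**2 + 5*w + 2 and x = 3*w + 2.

1/3

Both boundary curves give x as a function of w, so integrate with respect to w. Setting them equal: -2*w**2 + 2*w = 0, i.e. -2*w*(w - 1) = 0, so they meet at w = 0, 1.
For w in [0, 1], x = -2*w**2 + 5*w + 2 is on the right; area = ∫[0,1] (-2*w**2 + 2*w) dw = 1/3.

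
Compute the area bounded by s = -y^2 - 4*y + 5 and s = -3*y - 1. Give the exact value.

Both boundary curves give s as a function of y, so integrate with respect to y. Setting them equal: -y^2 - y + 6 = 0, i.e. -(y - 2)*(y + 3) = 0, so they meet at y = -3, 2.
For y in [-3, 2], s = -y^2 - 4*y + 5 is on the right; area = ∫[-3,2] (-y^2 - y + 6) dy = 125/6.

125/6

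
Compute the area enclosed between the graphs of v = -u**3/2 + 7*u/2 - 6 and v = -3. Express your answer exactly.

131/8

Set the curves equal: -u**3/2 + 7*u/2 - 6 = -3, so -u**3/2 + 7*u/2 - 3 = 0, which factors as -(u - 2)*(u - 1)*(u + 3)/2 = 0. The curves meet at u = -3, 1, 2.
On [-3, 1], v = -3 is on top; that piece has area ∫[-3,1] (-(-u**3/2 + 7*u/2 - 3)) du = 16.
On [1, 2], v = -u**3/2 + 7*u/2 - 6 is on top; that piece has area ∫[1,2] (-u**3/2 + 7*u/2 - 3) du = 3/8.
Total enclosed area = 16 + 3/8 = 131/8.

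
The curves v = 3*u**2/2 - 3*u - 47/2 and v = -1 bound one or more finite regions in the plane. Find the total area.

128

Set the curves equal: 3*u**2/2 - 3*u - 47/2 = -1, so 3*u**2/2 - 3*u - 45/2 = 0, which factors as 3*(u - 5)*(u + 3)/2 = 0. The curves meet at u = -3, 5.
On [-3, 5], v = -1 is on top; that piece has area ∫[-3,5] (-(3*u**2/2 - 3*u - 45/2)) du = 128.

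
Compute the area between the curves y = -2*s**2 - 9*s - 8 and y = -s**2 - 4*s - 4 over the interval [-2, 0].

The difference (-2*s**2 - 9*s - 8) - (-s**2 - 4*s - 4) = -s**2 - 5*s - 4 changes sign at s = -1 inside [-2, 0], so split the integral there.
∫[-2,-1] (-s**2 - 5*s - 4) ds = 7/6.
∫[-1,0] (-s**2 - 5*s - 4) ds = -11/6; the area of that piece is 11/6.
Total area = 7/6 + 11/6 = 3.

3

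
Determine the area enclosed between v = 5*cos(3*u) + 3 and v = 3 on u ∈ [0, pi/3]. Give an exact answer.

10/3

The difference (5*cos(3*u) + 3) - (3) = 5*cos(3*u) changes sign at u = pi/6 inside [0, pi/3], so split the integral there.
∫[0,pi/6] (5*cos(3*u)) du = 5/3.
∫[pi/6,pi/3] (5*cos(3*u)) du = -5/3; the area of that piece is 5/3.
Total area = 5/3 + 5/3 = 10/3.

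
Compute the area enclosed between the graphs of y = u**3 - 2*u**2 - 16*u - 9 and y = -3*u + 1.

1741/12

Set the curves equal: u**3 - 2*u**2 - 16*u - 9 = -3*u + 1, so u**3 - 2*u**2 - 13*u - 10 = 0, which factors as (u - 5)*(u + 1)*(u + 2) = 0. The curves meet at u = -2, -1, 5.
On [-2, -1], y = u**3 - 2*u**2 - 16*u - 9 is on top; that piece has area ∫[-2,-1] (u**3 - 2*u**2 - 13*u - 10) du = 13/12.
On [-1, 5], y = -3*u + 1 is on top; that piece has area ∫[-1,5] (-(u**3 - 2*u**2 - 13*u - 10)) du = 144.
Total enclosed area = 13/12 + 144 = 1741/12.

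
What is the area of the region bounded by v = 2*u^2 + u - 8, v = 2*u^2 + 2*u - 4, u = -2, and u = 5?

On [-2, 5], (2*u^2 + u - 8) - (2*u^2 + 2*u - 4) = -u - 4 is ≤ 0 throughout, so the area is a single integral of |-u - 4|.
∫[-2,5] (-u - 4) du = -77/2; the area of that piece is 77/2.

77/2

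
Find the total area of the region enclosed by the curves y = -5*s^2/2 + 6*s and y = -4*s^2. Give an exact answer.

Set the curves equal: -5*s^2/2 + 6*s = -4*s^2, so 3*s^2/2 + 6*s = 0, which factors as 3*s*(s + 4)/2 = 0. The curves meet at s = -4, 0.
On [-4, 0], y = -4*s^2 is on top; that piece has area ∫[-4,0] (-(3*s^2/2 + 6*s)) ds = 16.

16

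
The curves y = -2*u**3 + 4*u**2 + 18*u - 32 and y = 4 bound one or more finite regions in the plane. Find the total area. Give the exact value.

443/3

Set the curves equal: -2*u**3 + 4*u**2 + 18*u - 32 = 4, so -2*u**3 + 4*u**2 + 18*u - 36 = 0, which factors as -2*(u - 3)*(u - 2)*(u + 3) = 0. The curves meet at u = -3, 2, 3.
On [-3, 2], y = 4 is on top; that piece has area ∫[-3,2] (-(-2*u**3 + 4*u**2 + 18*u - 36)) du = 875/6.
On [2, 3], y = -2*u**3 + 4*u**2 + 18*u - 32 is on top; that piece has area ∫[2,3] (-2*u**3 + 4*u**2 + 18*u - 36) du = 11/6.
Total enclosed area = 875/6 + 11/6 = 443/3.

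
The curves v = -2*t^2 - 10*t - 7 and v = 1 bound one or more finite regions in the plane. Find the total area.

Set the curves equal: -2*t^2 - 10*t - 7 = 1, so -2*t^2 - 10*t - 8 = 0, which factors as -2*(t + 1)*(t + 4) = 0. The curves meet at t = -4, -1.
On [-4, -1], v = -2*t^2 - 10*t - 7 is on top; that piece has area ∫[-4,-1] (-2*t^2 - 10*t - 8) dt = 9.

9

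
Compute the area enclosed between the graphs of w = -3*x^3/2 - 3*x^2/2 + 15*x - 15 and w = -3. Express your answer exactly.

Set the curves equal: -3*x^3/2 - 3*x^2/2 + 15*x - 15 = -3, so -3*x^3/2 - 3*x^2/2 + 15*x - 12 = 0, which factors as -3*(x - 2)*(x - 1)*(x + 4)/2 = 0. The curves meet at x = -4, 1, 2.
On [-4, 1], w = -3 is on top; that piece has area ∫[-4,1] (-(-3*x^3/2 - 3*x^2/2 + 15*x - 12)) dx = 875/8.
On [1, 2], w = -3*x^3/2 - 3*x^2/2 + 15*x - 15 is on top; that piece has area ∫[1,2] (-3*x^3/2 - 3*x^2/2 + 15*x - 12) dx = 11/8.
Total enclosed area = 875/8 + 11/8 = 443/4.

443/4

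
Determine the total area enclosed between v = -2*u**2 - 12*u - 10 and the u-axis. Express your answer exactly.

64/3

The curve meets the u-axis where -2*u**2 - 12*u - 10 = 0, i.e. -2*(u + 1)*(u + 5) = 0, at u = -5, -1.
On [-5, -1] the curve lies above the axis; ∫[-5,-1] (-2*u**2 - 12*u - 10) du = 64/3, giving area 64/3.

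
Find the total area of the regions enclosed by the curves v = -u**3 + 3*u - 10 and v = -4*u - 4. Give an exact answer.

Set the curves equal: -u**3 + 3*u - 10 = -4*u - 4, so -u**3 + 7*u - 6 = 0, which factors as -(u - 2)*(u - 1)*(u + 3) = 0. The curves meet at u = -3, 1, 2.
On [-3, 1], v = -4*u - 4 is on top; that piece has area ∫[-3,1] (-(-u**3 + 7*u - 6)) du = 32.
On [1, 2], v = -u**3 + 3*u - 10 is on top; that piece has area ∫[1,2] (-u**3 + 7*u - 6) du = 3/4.
Total enclosed area = 32 + 3/4 = 131/4.

131/4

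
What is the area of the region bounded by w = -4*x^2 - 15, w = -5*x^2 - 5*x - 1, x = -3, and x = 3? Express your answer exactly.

The difference (-4*x^2 - 15) - (-5*x^2 - 5*x - 1) = x^2 + 5*x - 14 changes sign at x = 2 inside [-3, 3], so split the integral there.
∫[-3,2] (x^2 + 5*x - 14) dx = -425/6; the area of that piece is 425/6.
∫[2,3] (x^2 + 5*x - 14) dx = 29/6.
Total area = 425/6 + 29/6 = 227/3.

227/3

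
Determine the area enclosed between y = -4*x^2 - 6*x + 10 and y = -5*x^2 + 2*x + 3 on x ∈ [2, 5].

24

On [2, 5], (-4*x^2 - 6*x + 10) - (-5*x^2 + 2*x + 3) = x^2 - 8*x + 7 is ≤ 0 throughout, so the area is a single integral of |x^2 - 8*x + 7|.
∫[2,5] (x^2 - 8*x + 7) dx = -24; the area of that piece is 24.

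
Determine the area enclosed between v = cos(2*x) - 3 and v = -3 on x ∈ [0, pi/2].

1

The difference (cos(2*x) - 3) - (-3) = cos(2*x) changes sign at x = pi/4 inside [0, pi/2], so split the integral there.
∫[0,pi/4] (cos(2*x)) dx = 1/2.
∫[pi/4,pi/2] (cos(2*x)) dx = -1/2; the area of that piece is 1/2.
Total area = 1/2 + 1/2 = 1.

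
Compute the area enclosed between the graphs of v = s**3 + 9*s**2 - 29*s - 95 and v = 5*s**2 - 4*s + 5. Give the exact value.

4019/6

Set the curves equal: s**3 + 9*s**2 - 29*s - 95 = 5*s**2 - 4*s + 5, so s**3 + 4*s**2 - 25*s - 100 = 0, which factors as (s - 5)*(s + 4)*(s + 5) = 0. The curves meet at s = -5, -4, 5.
On [-5, -4], v = s**3 + 9*s**2 - 29*s - 95 is on top; that piece has area ∫[-5,-4] (s**3 + 4*s**2 - 25*s - 100) ds = 19/12.
On [-4, 5], v = 5*s**2 - 4*s + 5 is on top; that piece has area ∫[-4,5] (-(s**3 + 4*s**2 - 25*s - 100)) ds = 2673/4.
Total enclosed area = 19/12 + 2673/4 = 4019/6.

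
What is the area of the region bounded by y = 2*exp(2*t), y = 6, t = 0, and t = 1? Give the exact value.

The difference (2*exp(2*t)) - (6) = 2*exp(2*t) - 6 changes sign at t = log(3)/2 inside [0, 1], so split the integral there.
∫[0,log(3)/2] (2*exp(2*t) - 6) dt = 2 - log(27); the area of that piece is -2 + log(27).
∫[log(3)/2,1] (2*exp(2*t) - 6) dt = -9 + 3*log(3) + exp(2).
Total area = (-2 + log(27)) + (-9 + 3*log(3) + exp(2)) = -11 + 6*log(3) + exp(2).

-11 + 6*log(3) + exp(2)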